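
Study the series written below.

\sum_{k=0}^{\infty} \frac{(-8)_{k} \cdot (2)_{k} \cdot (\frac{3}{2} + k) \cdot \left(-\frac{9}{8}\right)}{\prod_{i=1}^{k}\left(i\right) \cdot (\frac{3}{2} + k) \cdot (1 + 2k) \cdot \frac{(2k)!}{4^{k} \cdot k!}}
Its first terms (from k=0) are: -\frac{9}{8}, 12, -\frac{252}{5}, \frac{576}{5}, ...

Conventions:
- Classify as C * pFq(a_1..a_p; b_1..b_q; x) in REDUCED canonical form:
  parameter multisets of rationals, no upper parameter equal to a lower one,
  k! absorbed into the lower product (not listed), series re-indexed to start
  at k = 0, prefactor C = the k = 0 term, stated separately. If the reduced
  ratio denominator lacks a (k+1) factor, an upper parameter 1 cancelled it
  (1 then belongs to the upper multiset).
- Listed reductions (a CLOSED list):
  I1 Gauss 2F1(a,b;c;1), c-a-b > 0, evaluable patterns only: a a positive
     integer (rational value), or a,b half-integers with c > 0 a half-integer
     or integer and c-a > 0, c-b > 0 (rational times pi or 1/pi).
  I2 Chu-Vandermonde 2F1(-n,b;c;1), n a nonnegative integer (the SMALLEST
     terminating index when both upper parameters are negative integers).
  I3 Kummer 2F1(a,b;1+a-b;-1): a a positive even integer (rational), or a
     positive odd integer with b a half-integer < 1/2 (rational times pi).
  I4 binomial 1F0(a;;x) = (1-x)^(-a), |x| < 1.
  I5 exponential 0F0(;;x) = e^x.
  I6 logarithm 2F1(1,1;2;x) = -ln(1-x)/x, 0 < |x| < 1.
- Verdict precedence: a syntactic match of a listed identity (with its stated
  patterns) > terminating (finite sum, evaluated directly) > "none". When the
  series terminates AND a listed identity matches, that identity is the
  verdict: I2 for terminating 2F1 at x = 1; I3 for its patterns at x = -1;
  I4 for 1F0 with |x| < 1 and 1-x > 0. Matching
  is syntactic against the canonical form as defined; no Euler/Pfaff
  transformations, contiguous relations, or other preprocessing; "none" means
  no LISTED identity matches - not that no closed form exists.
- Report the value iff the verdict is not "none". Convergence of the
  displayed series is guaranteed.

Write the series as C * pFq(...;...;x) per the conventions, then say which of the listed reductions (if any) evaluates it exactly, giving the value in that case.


Prefactor -\frac{9}{8}, argument 1: 2F1 with upper {-8, 2} over lower {\frac{3}{2}}. Verdict: Chu-Vandermonde (I2) matches (terminating 2F1 at x = 1 with n = 8, b = 2, c = \frac{3}{2}). Exact value: \frac{3}{680}.

Key step: with t_0 = -\frac{9}{8}, the product of the first k integers (C = -9/8, x = 1) is k!.
Ratio: r(k) = 1 * (k-8) (k+2) / [(k+\frac{3}{2}) (k+1)] - rational in k. x = 1; t_0 = -\frac{9}{8}; negate the roots.


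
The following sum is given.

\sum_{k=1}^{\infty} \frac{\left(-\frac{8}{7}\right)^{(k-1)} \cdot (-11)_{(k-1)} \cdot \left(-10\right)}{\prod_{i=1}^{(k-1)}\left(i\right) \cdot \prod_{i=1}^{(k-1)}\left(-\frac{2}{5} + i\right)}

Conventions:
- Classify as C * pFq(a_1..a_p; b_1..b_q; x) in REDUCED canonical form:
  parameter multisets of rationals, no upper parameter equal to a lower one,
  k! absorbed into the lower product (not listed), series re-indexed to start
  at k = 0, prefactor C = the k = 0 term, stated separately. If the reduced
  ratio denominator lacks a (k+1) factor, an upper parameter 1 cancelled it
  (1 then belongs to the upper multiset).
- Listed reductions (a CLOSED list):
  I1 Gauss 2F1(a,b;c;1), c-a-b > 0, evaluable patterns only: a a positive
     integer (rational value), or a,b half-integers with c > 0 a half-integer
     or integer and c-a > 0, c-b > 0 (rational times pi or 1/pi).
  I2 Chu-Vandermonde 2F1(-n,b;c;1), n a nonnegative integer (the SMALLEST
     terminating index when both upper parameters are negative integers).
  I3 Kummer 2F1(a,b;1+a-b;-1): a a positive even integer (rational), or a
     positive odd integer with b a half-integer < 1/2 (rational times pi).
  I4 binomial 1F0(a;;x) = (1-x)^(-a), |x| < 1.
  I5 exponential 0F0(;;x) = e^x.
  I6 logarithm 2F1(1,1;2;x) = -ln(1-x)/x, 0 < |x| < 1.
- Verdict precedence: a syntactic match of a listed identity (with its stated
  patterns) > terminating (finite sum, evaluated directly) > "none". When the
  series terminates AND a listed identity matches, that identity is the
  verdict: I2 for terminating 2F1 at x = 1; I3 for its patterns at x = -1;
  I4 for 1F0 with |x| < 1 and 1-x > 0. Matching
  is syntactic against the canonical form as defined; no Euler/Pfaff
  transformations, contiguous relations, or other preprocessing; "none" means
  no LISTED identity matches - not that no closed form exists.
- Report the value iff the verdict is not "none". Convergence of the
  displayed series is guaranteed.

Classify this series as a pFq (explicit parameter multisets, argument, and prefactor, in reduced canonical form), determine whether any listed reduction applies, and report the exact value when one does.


x = -\frac{8}{7} here; the reduced form reads 1F1, upper {-11}, lower {\frac{3}{5}}, C = -10. Verdict: terminating at k = 11: the factor (-11)_k kills every later term; summing the 12 survivors is exact. Its exact value is -\frac{1364908933419915524280070}{479009970633309842727}.

Key observation: t_0 being -10, the lower running product (C = -10) is a rising factorial.
Step ratio: r(k) = -\frac{8}{7} * (k-11) / [(k+\frac{3}{5}) (k+1)] - rational in k, leading ratio -\frac{8}{7}; with t_0 = -10, classification follows.


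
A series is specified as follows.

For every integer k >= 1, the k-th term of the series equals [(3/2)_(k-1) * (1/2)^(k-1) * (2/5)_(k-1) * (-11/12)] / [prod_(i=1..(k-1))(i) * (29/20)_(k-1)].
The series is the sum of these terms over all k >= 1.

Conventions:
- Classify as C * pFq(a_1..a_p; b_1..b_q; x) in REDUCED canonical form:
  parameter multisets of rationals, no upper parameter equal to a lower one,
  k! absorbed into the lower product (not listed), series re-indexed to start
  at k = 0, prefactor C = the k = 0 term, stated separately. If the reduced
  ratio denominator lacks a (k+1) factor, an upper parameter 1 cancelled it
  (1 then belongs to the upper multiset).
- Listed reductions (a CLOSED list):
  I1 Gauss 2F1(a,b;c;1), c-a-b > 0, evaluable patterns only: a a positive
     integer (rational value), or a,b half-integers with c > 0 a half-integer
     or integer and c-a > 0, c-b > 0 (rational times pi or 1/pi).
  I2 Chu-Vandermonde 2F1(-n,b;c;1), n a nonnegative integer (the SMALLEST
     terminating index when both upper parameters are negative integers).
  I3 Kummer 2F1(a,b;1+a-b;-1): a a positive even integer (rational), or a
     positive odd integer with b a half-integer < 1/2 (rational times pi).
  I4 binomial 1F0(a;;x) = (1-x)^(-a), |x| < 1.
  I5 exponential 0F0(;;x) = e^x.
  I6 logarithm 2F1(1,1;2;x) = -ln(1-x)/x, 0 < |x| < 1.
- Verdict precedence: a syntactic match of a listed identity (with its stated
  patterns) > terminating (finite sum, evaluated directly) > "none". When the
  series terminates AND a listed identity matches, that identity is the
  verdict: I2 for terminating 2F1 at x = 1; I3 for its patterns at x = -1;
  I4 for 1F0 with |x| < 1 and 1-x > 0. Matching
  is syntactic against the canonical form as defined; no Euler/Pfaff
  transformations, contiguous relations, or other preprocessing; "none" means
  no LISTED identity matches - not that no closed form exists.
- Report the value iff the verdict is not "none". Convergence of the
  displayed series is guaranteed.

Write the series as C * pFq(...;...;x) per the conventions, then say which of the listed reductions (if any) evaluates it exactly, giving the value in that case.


First insight: t_0 = -11/12 here, and the product of the first k integers (C = -11/12) is k!.
Consecutive-term ratio: r(k) = (1/2) * (k+2/5) (k+3/2) / [(k+29/20) (k+1)] - rational; roots negated = parameters, x = (1/2), C = -11/12.

The series (x = 1/2) is 2F1: upper {2/5, 3/2}, lower {29/20}, prefactor -11/12. Verdict: no listed reduction: x = 1/2 and upper {2/5, 3/2} fail every I1-I6 pattern.


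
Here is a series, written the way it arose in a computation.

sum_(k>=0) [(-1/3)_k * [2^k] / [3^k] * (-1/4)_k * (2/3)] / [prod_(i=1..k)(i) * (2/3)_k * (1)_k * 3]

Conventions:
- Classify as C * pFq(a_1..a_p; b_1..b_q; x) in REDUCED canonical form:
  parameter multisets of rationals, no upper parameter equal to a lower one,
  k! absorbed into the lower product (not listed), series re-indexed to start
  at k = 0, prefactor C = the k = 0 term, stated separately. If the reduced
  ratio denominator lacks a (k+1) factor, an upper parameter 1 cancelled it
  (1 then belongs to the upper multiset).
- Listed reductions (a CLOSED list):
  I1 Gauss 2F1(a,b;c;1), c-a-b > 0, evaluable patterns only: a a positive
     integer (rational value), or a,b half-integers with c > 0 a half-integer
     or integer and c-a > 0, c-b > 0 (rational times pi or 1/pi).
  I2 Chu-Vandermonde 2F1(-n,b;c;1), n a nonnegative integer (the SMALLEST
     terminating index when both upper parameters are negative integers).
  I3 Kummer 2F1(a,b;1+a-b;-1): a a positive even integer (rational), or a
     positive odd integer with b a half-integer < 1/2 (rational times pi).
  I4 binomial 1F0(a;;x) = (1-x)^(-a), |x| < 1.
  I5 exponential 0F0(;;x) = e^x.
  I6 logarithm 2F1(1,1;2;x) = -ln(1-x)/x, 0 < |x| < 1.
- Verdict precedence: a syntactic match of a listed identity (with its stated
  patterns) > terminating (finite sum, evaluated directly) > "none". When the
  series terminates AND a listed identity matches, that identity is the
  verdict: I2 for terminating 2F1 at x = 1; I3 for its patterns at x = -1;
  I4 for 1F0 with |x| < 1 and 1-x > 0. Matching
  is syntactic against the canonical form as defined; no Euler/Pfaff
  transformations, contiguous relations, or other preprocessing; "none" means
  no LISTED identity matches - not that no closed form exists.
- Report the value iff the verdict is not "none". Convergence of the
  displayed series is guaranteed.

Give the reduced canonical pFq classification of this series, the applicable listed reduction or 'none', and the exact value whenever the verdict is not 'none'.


With C = 2/9: the canonical form is 2F2(-1/3, -1/4; 2/3, 1; 2/3). Verdict: none (x = 2/3): each listed identity misses the multisets {-1/3, -1/4} ; {2/3, 1}.

Structural cue: with t_0 = 2/9, the product of the first k integers (C = 2/9, x = 2/3) is k!.
Step ratio: r(k) = (2/3) * (k-1/3) (k-1/4) / [(k+2/3) (k+1) (k+1)] - rational in k, leading ratio (2/3); with t_0 = 2/9, classification follows.


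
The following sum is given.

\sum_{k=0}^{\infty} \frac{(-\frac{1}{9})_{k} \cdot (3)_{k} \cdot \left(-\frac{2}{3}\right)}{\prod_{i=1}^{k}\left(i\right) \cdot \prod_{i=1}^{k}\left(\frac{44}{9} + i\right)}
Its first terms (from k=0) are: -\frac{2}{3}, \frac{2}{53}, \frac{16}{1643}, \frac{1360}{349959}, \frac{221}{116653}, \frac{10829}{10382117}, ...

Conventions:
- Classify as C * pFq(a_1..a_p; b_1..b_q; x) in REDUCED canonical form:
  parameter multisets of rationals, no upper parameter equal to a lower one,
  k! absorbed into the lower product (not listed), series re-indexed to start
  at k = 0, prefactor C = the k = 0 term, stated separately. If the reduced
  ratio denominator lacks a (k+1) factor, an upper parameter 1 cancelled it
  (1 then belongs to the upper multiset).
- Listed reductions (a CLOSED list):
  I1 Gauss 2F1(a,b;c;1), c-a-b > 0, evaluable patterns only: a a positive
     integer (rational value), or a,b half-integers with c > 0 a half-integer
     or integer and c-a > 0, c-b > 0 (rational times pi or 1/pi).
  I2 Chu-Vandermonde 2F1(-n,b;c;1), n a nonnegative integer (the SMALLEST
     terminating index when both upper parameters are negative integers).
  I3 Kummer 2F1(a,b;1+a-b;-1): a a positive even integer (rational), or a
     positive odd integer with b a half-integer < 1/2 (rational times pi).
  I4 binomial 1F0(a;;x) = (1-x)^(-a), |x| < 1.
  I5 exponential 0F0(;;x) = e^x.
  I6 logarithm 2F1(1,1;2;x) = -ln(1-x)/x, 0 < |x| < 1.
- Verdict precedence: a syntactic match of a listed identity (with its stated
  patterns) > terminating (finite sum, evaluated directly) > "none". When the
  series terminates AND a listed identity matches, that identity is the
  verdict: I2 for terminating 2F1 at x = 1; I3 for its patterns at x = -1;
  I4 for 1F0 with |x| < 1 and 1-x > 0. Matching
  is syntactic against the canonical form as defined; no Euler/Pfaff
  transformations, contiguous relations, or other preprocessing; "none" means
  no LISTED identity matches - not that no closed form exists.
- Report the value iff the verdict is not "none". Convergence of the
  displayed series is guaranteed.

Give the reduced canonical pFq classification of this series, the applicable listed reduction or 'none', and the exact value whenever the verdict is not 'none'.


Reduced: x = 1, 2F1, upper = {-\frac{1}{9}, 3}, lower = {\frac{53}{9}}, C = -\frac{2}{3}. Verdict: Gauss (I1, integer-parameter pattern) applies (x = 1: the Gamma ratio telescopes since c-a-b = 3 > 0 and a = 3 in Z>0). Value: -\frac{4004}{6561}.

Key observation: t_0 = -\frac{2}{3} here, and the lower running product (prefactor -2/3) is a rising factorial.
Term ratio: r(k) = 1 * (k-\frac{1}{9}) (k+3) / [(k+\frac{53}{9}) (k+1)] - rational in k, leading ratio 1; with t_0 = -\frac{2}{3}, classification follows.


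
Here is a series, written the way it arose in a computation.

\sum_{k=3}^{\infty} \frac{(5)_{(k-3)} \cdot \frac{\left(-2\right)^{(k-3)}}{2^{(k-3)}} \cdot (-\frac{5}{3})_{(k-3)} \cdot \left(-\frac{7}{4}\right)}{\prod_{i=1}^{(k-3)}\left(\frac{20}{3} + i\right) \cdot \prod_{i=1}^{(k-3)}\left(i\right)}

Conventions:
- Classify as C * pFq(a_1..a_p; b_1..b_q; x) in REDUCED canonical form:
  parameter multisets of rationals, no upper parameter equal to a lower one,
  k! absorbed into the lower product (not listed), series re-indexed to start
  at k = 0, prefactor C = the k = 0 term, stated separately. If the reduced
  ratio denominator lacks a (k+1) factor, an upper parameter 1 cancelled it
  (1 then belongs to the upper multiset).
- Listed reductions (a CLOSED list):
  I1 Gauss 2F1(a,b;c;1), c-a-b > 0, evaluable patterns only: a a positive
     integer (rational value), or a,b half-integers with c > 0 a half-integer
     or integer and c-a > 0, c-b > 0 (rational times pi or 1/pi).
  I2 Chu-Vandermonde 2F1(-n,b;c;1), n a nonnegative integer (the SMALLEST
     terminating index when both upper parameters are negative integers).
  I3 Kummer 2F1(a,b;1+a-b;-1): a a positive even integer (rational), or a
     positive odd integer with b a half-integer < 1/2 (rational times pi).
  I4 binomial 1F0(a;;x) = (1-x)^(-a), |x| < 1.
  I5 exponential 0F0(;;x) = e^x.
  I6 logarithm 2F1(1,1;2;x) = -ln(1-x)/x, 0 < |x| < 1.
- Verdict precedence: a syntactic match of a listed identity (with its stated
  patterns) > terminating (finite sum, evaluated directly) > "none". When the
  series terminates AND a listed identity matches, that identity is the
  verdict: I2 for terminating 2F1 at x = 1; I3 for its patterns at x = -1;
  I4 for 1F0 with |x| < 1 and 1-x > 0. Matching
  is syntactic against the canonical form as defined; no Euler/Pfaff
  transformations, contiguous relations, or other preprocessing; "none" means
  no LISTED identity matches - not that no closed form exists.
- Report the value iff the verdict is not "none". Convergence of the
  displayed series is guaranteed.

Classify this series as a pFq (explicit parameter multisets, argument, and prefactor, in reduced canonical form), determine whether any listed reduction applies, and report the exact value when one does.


At argument -1: a 2F1 with upper {-\frac{5}{3}, 5}, lower {\frac{23}{3}}, scaled by C = -\frac{7}{4}. Verdict: none (x = -1): each listed identity misses the multisets {-\frac{5}{3}, 5} ; {\frac{23}{3}}.

Structural cue: x = -1 and the two k-th powers (prefactor -7/4) combine into one argument.
Step ratio: r(k) = -1 * (k-\frac{5}{3}) (k+5) / [(k+\frac{23}{3}) (k+1)] - rational in k, leading ratio -1; with t_0 = -\frac{7}{4}, classification follows.


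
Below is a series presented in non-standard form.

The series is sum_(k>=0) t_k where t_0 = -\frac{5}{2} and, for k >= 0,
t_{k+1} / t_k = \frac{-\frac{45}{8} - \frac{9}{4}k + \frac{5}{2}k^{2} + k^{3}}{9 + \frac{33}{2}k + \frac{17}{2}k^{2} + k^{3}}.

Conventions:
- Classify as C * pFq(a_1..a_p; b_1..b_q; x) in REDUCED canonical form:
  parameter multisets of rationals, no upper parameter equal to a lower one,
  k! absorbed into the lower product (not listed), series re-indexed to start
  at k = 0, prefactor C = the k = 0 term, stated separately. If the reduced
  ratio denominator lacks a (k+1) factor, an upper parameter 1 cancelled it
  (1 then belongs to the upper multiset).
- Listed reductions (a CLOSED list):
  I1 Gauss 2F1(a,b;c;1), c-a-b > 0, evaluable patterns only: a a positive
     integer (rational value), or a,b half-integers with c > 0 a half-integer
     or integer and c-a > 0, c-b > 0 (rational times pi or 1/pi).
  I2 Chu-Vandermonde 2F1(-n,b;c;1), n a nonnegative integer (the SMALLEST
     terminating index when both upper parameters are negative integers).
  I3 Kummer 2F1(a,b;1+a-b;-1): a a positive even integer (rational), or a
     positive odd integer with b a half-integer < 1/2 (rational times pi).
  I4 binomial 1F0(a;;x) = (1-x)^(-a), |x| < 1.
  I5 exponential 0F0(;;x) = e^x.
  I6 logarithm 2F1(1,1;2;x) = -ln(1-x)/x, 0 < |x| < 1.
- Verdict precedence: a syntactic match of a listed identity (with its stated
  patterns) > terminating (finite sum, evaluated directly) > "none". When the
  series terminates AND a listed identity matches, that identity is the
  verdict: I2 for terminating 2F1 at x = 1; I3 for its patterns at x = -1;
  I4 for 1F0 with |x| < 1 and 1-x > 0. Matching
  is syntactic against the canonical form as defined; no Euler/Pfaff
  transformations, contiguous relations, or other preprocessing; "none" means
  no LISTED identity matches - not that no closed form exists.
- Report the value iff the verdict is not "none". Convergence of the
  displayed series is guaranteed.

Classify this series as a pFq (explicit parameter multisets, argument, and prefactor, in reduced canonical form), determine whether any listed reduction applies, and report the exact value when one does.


Key step: with t_0 = -\frac{5}{2}, cancel k + 3/2 from the displayed ratio first; then C = -5/2.
Adjacent-term ratio: r(k) = 1 * (k-\frac{3}{2}) (k+\frac{5}{2}) / [(k+6) (k+1)] - rational in k. x = 1; t_0 = -\frac{5}{2}; negate the roots.

This is -\frac{5}{2} * 2F1(-\frac{3}{2}, \frac{5}{2}; 6; 1) in reduced canonical form. Verdict: this is the half-integer Gauss pattern (I1) (x = 1; upper {-\frac{3}{2}, \frac{5}{2}} half-integers, c = 6 in the evaluable pattern). Value: \left(-\frac{32768}{9009}\right) / \pi.


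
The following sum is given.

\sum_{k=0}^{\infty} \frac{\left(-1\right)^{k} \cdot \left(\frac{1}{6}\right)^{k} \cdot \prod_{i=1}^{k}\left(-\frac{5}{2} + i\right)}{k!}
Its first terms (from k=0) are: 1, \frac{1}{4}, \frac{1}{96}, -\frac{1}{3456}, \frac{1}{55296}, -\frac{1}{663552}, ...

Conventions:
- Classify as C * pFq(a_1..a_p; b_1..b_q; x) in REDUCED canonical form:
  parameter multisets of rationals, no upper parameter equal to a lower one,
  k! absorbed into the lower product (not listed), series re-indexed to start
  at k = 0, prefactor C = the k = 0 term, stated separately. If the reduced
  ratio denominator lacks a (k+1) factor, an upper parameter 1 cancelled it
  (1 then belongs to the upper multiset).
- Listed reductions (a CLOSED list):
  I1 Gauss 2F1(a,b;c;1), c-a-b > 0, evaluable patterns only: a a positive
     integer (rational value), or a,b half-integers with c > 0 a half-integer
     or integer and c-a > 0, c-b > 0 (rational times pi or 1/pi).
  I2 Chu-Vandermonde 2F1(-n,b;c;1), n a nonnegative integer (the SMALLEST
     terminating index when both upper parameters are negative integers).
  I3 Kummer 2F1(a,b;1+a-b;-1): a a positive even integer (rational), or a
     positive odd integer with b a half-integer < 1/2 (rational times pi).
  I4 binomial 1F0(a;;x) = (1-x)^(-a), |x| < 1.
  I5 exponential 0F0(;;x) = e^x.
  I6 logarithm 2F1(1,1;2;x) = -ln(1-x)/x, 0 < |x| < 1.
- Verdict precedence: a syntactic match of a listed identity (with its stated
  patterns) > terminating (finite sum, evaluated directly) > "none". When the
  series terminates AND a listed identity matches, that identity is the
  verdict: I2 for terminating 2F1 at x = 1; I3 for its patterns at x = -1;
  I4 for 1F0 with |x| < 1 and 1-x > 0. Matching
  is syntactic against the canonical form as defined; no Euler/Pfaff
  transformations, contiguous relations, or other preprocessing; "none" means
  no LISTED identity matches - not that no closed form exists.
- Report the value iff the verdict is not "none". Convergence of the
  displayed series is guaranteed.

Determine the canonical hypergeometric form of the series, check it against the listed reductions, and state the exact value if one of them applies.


Canonical form: C = 1 times 1F0 with upper {-\frac{3}{2}}, lower {-}, x = -\frac{1}{6}. Verdict: this is the I4 binomial reduction (the 1F0 binomial series: exponent 3/2, x = -\frac{1}{6}). Its exact value is \left(\frac{7}{6}\right)^{\frac{3}{2}}.

Structural cue: x = -\frac{1}{6} and the running product (prefactor 1) telescopes to a rising factorial.
Consecutive-term ratio: r(k) = -\frac{1}{6} * (k-\frac{3}{2}) / [(k+1)] ; factor over Q: parameters, x = -\frac{1}{6}, and C = 1.


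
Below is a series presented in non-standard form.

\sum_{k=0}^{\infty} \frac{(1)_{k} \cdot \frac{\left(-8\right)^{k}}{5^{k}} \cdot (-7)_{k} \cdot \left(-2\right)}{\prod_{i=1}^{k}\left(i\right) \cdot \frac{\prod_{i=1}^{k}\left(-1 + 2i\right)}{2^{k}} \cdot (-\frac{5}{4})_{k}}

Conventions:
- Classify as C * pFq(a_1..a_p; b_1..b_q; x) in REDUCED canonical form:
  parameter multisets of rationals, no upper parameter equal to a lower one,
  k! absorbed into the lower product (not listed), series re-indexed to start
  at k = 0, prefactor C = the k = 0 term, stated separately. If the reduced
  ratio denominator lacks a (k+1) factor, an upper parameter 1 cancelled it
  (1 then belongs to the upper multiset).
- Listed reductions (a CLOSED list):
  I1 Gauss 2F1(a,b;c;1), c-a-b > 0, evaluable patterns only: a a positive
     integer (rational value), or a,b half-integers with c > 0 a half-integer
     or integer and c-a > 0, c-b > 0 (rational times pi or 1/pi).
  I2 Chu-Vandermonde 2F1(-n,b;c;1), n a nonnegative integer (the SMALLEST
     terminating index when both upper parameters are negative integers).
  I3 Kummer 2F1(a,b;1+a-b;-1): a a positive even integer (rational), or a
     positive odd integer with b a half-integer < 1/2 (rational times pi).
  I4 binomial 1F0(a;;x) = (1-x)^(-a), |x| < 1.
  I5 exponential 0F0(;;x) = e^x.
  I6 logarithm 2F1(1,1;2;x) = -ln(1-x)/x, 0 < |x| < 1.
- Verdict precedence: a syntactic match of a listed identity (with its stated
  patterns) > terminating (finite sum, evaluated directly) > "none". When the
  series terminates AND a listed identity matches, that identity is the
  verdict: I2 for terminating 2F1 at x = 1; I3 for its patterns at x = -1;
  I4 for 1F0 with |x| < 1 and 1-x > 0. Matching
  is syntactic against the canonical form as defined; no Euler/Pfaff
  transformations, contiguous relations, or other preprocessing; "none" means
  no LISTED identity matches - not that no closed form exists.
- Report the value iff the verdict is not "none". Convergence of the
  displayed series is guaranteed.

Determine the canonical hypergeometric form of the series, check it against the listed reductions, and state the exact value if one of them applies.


x = -\frac{8}{5} here; the reduced form reads 2F2, upper {-7, 1}, lower {-\frac{5}{4}, \frac{1}{2}}, C = -2. Verdict: terminating. (-7)_k vanishes past k = 7, leaving a 8-term sum, computed directly. Its exact value is -\frac{1879782997149346}{175119140625}.

Key step: with t_0 = -2, the lower odd product (C = -2) is 2^k (1/2)_k.
Adjacent-term ratio: r(k) = -\frac{8}{5} * (k-7) (k+1) / [(k-\frac{5}{4}) (k+\frac{1}{2}) (k+1)] - rational in k. x = -\frac{8}{5}; t_0 = -2; negate the roots.


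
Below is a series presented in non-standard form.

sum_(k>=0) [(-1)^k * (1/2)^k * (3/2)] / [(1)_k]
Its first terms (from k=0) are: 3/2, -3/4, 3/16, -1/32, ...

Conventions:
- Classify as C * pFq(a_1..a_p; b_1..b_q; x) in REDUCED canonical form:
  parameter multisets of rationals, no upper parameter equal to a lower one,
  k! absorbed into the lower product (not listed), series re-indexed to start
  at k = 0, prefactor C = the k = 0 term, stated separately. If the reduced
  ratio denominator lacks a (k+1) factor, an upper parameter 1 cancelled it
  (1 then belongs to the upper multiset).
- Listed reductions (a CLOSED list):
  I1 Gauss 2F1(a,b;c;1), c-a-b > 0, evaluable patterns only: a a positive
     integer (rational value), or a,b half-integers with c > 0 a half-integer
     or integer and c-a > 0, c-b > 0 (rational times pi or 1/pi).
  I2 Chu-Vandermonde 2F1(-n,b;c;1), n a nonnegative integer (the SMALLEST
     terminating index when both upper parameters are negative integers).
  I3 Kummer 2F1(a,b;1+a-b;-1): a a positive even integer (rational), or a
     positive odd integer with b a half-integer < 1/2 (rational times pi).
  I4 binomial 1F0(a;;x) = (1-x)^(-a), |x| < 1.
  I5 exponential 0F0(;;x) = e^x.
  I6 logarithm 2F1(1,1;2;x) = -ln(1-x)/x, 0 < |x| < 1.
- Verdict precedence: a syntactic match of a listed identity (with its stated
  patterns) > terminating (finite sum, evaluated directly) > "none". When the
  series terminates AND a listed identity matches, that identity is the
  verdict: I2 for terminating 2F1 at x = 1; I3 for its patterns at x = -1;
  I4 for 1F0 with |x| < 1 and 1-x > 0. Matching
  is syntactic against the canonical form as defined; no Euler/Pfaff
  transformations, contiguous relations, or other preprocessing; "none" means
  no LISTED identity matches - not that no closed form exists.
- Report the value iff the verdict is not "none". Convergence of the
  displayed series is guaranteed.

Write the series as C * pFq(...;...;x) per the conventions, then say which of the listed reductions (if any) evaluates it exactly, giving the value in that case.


Key observation: t_0 being 3/2, the (-1)^k factor (C = 3/2, x = -1/2) folds into the argument's sign.
Term ratio: r(k) = (-1/2) * 1 / [(k+1)] - rational in k, leading ratio (-1/2); with t_0 = 3/2, classification follows.

Canonical form: C = 3/2 times 0F0 with upper {-}, lower {-}, x = -1/2. Verdict: the I5 exponential reduction fires (the 0F0 exponential series at x = -1/2). Value: (3/2) * e^(-1/2).


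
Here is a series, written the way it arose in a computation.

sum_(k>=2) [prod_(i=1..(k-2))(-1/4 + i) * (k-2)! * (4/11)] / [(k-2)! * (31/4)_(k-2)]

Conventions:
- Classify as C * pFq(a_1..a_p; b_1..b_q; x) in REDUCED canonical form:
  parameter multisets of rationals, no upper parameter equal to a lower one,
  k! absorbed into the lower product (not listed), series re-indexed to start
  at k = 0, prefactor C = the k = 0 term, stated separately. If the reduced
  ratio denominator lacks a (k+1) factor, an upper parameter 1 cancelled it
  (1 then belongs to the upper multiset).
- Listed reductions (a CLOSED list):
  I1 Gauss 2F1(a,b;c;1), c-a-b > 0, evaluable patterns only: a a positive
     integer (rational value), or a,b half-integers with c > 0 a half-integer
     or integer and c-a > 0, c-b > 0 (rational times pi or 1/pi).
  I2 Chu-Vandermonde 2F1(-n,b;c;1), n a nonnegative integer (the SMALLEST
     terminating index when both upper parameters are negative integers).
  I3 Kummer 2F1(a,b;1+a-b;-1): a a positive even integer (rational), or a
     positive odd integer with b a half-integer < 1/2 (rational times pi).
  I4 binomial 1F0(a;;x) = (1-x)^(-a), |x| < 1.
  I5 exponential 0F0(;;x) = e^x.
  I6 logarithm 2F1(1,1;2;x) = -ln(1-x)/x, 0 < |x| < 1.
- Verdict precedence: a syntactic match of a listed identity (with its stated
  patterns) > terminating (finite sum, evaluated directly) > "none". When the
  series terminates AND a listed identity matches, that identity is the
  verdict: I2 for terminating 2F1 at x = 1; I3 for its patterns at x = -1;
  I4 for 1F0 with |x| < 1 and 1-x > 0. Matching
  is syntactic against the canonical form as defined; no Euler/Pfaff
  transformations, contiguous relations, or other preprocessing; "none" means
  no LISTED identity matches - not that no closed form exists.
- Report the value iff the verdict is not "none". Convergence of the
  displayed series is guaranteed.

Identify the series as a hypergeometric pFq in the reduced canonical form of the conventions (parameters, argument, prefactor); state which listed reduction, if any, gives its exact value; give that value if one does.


Reduced: x = 1, 2F1, upper = {3/4, 1}, lower = {31/4}, C = 4/11. Verdict: Gauss's theorem (I1) matches (x = 1: the Gamma ratio telescopes since c-a-b = 6 > 0 and a = 1 in Z>0). Its exact value is 9/22.

Structural cue: with t_0 = 4/11, the factorial ratio (prefactor 4/11) (k+a-1)!/(a-1)! is a rising factorial (a)_k.
Term ratio: r(k) = 1 * (k+3/4) (k+1) / [(k+31/4) (k+1)] - poly over poly, x = 1 from leading terms; C = 4/11 at k = 0.


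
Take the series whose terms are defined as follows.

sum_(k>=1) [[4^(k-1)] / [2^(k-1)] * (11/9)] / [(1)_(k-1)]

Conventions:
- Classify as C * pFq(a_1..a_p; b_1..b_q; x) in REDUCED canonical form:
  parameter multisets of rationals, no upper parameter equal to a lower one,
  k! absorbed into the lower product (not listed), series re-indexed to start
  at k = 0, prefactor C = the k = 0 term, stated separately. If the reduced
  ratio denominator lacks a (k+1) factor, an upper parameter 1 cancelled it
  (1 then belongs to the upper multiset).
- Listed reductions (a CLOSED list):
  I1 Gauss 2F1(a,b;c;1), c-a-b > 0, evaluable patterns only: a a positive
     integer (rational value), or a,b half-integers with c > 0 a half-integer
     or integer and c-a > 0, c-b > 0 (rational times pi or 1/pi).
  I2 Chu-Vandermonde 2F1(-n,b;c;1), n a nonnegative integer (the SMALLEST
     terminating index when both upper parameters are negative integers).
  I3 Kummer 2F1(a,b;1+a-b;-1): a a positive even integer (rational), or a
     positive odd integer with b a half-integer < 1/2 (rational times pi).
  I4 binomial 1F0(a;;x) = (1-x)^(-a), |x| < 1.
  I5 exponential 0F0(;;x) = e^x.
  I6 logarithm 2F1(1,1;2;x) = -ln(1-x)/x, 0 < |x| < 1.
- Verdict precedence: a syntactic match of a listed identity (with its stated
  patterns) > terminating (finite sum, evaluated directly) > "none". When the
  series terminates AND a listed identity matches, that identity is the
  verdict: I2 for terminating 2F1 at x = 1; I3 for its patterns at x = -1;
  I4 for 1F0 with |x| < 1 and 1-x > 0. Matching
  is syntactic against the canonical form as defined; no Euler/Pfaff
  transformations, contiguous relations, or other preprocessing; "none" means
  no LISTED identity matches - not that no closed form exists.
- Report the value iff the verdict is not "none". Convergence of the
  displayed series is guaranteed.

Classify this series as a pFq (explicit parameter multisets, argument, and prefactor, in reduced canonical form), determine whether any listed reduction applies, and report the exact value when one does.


Classification (C = 11/9): 0F0 with upper {-}, lower {-}, argument x = 2. Verdict (x = 2): the I5 exponential reduction applies (the 0F0 exponential series at x = 2). Hence: (11/9) * e^(2).

First insight: with t_0 = 11/9, (1)_k (C = 11/9) is k! itself.
Adjacent-term ratio: r(k) = 2 * 1 / [(k+1)] ; factor over Q: parameters, x = 2, and C = 11/9.


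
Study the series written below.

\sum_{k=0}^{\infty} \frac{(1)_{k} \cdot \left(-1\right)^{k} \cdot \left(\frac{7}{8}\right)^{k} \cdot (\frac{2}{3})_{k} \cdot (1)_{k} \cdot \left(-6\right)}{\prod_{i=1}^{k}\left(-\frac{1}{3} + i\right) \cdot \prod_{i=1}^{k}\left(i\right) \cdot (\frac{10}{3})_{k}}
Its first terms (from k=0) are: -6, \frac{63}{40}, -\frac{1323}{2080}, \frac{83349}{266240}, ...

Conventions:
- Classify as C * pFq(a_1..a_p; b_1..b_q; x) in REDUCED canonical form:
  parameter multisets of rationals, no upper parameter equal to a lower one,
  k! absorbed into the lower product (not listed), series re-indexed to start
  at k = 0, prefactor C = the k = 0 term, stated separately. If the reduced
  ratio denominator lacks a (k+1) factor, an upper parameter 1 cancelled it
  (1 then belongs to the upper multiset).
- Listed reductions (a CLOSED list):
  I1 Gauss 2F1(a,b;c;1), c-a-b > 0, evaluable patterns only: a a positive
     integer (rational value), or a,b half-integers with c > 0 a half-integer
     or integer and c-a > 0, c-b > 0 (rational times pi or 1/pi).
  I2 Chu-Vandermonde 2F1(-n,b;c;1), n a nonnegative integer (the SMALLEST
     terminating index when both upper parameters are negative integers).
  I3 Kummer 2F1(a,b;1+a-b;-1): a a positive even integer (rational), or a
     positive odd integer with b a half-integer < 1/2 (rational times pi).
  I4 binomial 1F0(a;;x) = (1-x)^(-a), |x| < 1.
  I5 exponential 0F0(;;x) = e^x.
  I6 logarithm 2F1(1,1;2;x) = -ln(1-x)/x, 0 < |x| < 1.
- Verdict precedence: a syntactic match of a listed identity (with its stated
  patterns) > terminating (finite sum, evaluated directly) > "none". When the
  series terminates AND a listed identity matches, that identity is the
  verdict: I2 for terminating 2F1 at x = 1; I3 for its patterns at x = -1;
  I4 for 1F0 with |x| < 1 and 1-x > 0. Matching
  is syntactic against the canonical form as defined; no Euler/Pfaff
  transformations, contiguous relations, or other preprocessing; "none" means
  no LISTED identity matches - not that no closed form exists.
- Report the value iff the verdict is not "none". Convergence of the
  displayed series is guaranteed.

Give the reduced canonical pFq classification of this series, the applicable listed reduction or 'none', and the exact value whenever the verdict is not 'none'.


x = -\frac{7}{8} here; the reduced form reads 2F1, upper {1, 1}, lower {\frac{10}{3}}, C = -6. Verdict: none - at argument -\frac{7}{8} the multisets {1, 1} ; {\frac{10}{3}} match no listed identity.

Structural cue: t_0 = -6 here, and the (-1)^k factor (C = -6) folds into the argument's sign.
Adjacent-term ratio: r(k) = -\frac{7}{8} * (k+1) (k+1) / [(k+\frac{10}{3}) (k+1)] - rational in k. x = -\frac{7}{8}; t_0 = -6; negate the roots.


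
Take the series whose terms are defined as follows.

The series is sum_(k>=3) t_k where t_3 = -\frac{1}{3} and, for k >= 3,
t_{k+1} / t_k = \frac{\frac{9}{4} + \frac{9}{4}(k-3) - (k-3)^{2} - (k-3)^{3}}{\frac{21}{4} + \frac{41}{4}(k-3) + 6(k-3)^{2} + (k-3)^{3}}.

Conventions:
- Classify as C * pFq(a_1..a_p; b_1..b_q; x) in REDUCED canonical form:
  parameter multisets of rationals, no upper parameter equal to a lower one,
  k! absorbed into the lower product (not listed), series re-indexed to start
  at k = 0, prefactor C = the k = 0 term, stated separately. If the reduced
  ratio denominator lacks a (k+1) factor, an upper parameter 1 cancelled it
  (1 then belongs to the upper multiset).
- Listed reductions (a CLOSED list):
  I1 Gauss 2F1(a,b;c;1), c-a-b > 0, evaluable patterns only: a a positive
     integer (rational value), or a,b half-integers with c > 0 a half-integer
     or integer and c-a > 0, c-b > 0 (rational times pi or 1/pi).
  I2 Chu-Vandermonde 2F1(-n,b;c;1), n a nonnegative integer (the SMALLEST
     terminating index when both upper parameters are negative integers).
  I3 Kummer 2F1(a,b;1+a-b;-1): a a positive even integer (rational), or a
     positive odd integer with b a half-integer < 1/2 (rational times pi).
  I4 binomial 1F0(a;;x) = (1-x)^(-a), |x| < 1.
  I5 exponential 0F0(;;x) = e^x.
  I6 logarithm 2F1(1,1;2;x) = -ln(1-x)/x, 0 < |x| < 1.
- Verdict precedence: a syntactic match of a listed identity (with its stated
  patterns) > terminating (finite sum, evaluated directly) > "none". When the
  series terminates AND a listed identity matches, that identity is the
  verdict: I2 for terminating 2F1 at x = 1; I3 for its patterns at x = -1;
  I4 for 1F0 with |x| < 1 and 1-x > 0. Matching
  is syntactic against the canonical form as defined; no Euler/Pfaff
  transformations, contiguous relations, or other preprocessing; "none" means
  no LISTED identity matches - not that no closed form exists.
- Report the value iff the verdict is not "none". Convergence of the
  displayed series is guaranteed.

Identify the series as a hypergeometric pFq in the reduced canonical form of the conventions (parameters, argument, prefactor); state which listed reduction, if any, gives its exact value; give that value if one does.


Classification (C = -\frac{1}{3}): 2F1 with upper {-\frac{3}{2}, 1}, lower {\frac{7}{2}}, argument x = -1. Verdict: this is Kummer (I3) (x = -1; c = \frac{7}{2} equals 1+a-b for upper {-\frac{3}{2}, 1}: listed pattern). Value: \left(-\frac{5}{32}\right) \cdot \pi.

The tell: from the first term -\frac{1}{3}: factor the ratio over Q (C = -1/3, x = -1): negated roots = parameters.
Term ratio: r(k) = -1 * (k-\frac{3}{2}) (k+1) / [(k+\frac{7}{2}) (k+1)] - rational in k, leading ratio -1; with t_0 = -\frac{1}{3}, classification follows.


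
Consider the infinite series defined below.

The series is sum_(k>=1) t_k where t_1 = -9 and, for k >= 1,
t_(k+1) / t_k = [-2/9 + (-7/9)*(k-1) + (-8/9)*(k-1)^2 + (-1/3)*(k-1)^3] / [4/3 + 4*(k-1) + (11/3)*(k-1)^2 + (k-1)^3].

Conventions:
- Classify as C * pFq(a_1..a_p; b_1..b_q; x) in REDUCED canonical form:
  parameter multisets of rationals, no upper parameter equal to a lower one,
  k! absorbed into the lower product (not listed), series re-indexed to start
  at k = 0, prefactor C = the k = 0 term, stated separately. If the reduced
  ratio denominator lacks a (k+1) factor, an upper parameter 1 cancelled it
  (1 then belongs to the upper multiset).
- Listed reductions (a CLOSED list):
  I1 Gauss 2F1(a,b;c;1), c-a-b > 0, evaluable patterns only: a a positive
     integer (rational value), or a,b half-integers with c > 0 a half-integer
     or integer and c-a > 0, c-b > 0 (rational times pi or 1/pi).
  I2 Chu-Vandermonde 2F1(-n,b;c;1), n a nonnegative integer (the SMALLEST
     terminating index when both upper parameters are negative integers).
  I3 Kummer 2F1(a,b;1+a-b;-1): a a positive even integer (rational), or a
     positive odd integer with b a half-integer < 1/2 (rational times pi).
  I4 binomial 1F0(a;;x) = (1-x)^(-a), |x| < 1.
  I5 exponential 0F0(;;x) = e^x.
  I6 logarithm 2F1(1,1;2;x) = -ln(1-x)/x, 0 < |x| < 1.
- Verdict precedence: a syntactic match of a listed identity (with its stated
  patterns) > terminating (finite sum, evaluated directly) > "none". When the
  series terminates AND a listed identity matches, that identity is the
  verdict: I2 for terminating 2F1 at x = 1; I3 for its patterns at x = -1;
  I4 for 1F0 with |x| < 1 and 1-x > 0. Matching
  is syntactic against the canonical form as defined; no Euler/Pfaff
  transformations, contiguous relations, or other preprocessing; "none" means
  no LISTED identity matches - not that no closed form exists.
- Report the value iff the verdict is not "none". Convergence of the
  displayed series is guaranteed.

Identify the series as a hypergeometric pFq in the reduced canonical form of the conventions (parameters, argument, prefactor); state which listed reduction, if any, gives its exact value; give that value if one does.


Canonical form: C = -9 times 2F1 with upper {1, 1}, lower {2}, x = -1/3. Verdict (x = -1/3): logarithm (I6) applies (the logarithm: parameters (1,1;2), x = -1/3). Its exact value is (-27) * ln(4/3).

The tell: t_0 being -9, cancel k + 2/3 from the displayed ratio first; then prefactor -9.
Term ratio: r(k) = (-1/3) * (k+1) (k+1) / [(k+2) (k+1)] - rational in k. x = (-1/3); t_0 = -9; negate the roots.


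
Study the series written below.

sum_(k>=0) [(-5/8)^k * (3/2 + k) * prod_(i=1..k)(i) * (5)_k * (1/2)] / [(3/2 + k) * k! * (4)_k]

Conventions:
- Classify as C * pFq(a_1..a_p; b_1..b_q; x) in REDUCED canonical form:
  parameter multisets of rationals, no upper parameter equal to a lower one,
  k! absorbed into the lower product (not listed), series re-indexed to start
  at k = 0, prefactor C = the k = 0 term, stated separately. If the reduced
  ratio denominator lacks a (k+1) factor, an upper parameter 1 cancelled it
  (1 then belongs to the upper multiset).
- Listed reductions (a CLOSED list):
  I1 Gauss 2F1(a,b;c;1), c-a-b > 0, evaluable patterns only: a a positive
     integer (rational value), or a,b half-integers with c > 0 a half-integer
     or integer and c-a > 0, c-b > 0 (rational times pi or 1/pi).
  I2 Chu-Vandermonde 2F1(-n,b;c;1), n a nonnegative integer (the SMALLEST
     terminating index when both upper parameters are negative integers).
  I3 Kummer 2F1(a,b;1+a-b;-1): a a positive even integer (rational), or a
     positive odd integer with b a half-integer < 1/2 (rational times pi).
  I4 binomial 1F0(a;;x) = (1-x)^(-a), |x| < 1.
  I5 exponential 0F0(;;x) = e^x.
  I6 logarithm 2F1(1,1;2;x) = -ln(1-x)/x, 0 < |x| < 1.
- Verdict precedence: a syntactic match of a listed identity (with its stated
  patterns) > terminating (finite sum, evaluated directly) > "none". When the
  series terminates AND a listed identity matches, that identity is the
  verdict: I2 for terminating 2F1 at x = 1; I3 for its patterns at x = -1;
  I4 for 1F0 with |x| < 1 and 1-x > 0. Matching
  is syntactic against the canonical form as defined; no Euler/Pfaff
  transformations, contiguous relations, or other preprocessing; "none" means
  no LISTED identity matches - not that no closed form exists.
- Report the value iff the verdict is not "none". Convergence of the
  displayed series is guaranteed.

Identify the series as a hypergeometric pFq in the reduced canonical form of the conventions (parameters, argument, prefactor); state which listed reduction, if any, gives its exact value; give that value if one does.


This is 1/2 * 2F1(1, 5; 4; -5/8) in reduced canonical form. Verdict: none - this 2F1 at x = -5/8 matches no listed pattern, and upper {1, 5} holds no stopper.

First insight: x = (-5/8) and the running product (C = 1/2, x = -5/8) telescopes to a rising factorial.
Step ratio: r(k) = (-5/8) * (k+1) (k+5) / [(k+4) (k+1)] - rational in k, leading ratio (-5/8); with t_0 = 1/2, classification follows.
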